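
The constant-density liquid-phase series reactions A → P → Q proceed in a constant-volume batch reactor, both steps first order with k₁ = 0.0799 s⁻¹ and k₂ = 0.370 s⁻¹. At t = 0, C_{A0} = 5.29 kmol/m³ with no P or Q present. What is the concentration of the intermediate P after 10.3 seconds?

For first-order series with pure A initially, C_P(t) = k₁C_{A0}/(k₂−k₁)·(e^(−k₁t) − e^(−k₂t)).
e^(−k₁t) = e^(−0.0799×10.3) = e^(−0.8230) = 0.4391; e^(−k₂t) = e^(−3.811) = 0.02213.
C_P = 0.0799×5.29/(0.370−0.0799) × (0.4391−0.02213) = 1.457×0.4170 = 0.6076 kmol/m³.

0.608 kmol/m³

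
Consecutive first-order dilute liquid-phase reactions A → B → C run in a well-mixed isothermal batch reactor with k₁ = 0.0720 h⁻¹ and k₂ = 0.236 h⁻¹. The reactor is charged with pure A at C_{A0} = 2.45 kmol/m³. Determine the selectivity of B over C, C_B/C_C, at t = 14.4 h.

For first-order series with pure A initially, C_B(t) = k₁C_{A0}/(k₂−k₁)·(e^(−k₁t) − e^(−k₂t)).
e^(−k₁t) = e^(−0.0720×14.4) = e^(−1.037) = 0.3546; e^(−k₂t) = e^(−3.398) = 0.03343.
C_B = 0.0720×2.45/(0.236−0.0720) × (0.3546−0.03343) = 1.076×0.3212 = 0.3454 kmol/m³.
C_A = C_{A0}e^(−k₁t) = 0.8687 kmol/m³, so C_C = C_{A0}−C_A−C_B = 1.236 kmol/m³; C_B/C_C = 0.280.

0.280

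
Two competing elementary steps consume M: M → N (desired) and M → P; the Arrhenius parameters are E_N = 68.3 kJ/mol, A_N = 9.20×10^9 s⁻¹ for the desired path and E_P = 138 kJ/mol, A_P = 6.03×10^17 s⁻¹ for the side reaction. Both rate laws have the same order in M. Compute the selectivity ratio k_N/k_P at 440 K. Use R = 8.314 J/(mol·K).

With equal orders, S_{N/P} = k_N/k_P = (A_N/A_P)·exp[(E_P−E_N)/(RT)].
(E_P−E_N)/(RT) = (138−68.3)×10³/(8.314×440) = 69700/3658 = 19.05.
k_N/k_P = (9.20×10^9/6.03×10^17)·exp(19.05) = 1.526×10^-8 × 1.883×10^8 = 2.87.

2.87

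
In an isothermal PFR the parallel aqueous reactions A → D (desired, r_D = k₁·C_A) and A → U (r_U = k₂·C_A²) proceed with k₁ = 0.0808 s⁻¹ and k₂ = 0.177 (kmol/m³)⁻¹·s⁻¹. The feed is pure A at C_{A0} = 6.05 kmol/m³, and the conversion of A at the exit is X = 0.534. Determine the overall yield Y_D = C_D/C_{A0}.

0.0518

C_A = C_{A0}(1−X) = 2.819 kmol/m³.
Along a PFR/batch, dC_D/dC_A = −r_D/(r_D+r_U) = −k₁/(k₁+k₂·C_A).
Integrating from C_{A0} to C_A: C_D = (0.0808/0.177)·ln[(0.0808+0.177·6.05)/(0.0808+0.177·2.82)] = 0.4565·ln(1.152/0.5798) = 0.3133 kmol/m³.
Y_D = C_D/C_{A0} = 0.3133/6.05 = 0.0518.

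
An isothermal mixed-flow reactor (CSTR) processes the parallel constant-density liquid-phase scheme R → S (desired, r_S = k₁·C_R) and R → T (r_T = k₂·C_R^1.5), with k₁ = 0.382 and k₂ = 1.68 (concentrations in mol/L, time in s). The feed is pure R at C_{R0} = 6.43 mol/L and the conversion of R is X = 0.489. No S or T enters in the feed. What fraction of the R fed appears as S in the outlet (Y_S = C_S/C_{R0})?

Exit C_R = C_{R0}(1−X) = 6.43×0.511 = 3.286 mol/L.
A CSTR operates uniformly at the exit composition, giving r_S = 1.255 and r_T = 10.01 (each k·C_R^n at C_R = 3.286).
Fraction of consumed R going to S: r_S/(r_S+r_T) = 0.1115.
C_S = 0.1115·C_{R0}·X = 0.1115×6.43×0.489 = 0.350 mol/L; Y_S = C_S/C_{R0} = 0.0545.

0.0545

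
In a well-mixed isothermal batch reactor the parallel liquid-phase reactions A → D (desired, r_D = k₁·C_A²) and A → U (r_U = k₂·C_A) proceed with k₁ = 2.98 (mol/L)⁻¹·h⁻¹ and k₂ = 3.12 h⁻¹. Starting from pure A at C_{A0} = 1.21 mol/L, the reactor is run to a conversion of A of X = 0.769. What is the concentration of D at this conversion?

0.374 mol/L

C_A = C_{A0}(1−X) = 0.2795 mol/L.
Along a PFR/batch, dC_U/dC_A = −r_U/(r_D+r_U) = −k₂/(k₂+k₁·C_A).
Integrating from C_{A0} to C_A: C_U = (3.12/2.98)·ln[(3.12+2.98·1.21)/(3.12+2.98·0.280)] = 1.047·ln(6.726/3.953) = 0.5565 mol/L.
Then C_D = (C_{A0}−C_A) − C_U = 0.9305 − 0.5565 = 0.3740 mol/L.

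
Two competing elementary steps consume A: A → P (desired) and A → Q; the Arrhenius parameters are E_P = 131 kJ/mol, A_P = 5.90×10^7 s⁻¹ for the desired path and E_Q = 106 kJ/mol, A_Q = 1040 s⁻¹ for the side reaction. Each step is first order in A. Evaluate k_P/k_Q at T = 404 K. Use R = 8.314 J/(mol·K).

Since both paths have the same order in A, the concentration cancels and S_{P/Q} = k_P/k_Q = (A_P/A_Q)·exp[(E_Q−E_P)/(RT)].
(E_Q−E_P)/(RT) = (106−131)×10³/(8.314×404) = -25000/3359 = -7.443.
k_P/k_Q = (5.90×10^7/1040)·exp(-7.443) = 56731 × 5.855×10^-4 = 33.2.
Since E_P > E_Q, raising the temperature improves selectivity toward P.

33.2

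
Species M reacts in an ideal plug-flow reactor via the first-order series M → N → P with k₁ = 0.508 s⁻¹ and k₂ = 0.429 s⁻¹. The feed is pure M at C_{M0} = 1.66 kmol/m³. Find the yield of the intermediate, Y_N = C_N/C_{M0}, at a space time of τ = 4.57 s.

Solving the coupled first-order balances gives C_N(τ) = [k₁/(k₂−k₁)]·C_{M0}·(e^(−k₁τ) − e^(−k₂τ)).
e^(−k₁τ) = e^(−0.508×4.57) = e^(−2.322) = 0.09812; e^(−k₂τ) = e^(−1.961) = 0.1408.
C_N = 0.508×1.66/(0.429−0.508) × (0.09812−0.1408) = (-10.67)×(-0.04266) = 0.4554 kmol/m³.
Y_N = C_N/C_{M0} = 0.4554/1.66 = 0.274.

0.274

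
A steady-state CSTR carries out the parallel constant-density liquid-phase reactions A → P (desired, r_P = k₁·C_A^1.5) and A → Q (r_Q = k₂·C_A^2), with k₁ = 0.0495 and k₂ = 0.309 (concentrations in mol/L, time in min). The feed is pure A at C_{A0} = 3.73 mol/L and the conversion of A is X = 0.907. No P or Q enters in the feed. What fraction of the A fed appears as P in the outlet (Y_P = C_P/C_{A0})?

Exit C_A = C_{A0}(1−X) = 3.73×0.0930 = 0.3469 mol/L.
Rates in a CSTR are evaluated at the outlet concentration: r_P = 0.0495×0.3469^1.5 = 0.01011, r_Q = 0.309×0.3469^2 = 0.03718.
Fraction of consumed A going to P: r_P/(r_P+r_Q) = 0.2138.
C_P = 0.2138·C_{A0}·X = 0.2138×3.73×0.907 = 0.723 mol/L; Y_P = C_P/C_{A0} = 0.194.

0.194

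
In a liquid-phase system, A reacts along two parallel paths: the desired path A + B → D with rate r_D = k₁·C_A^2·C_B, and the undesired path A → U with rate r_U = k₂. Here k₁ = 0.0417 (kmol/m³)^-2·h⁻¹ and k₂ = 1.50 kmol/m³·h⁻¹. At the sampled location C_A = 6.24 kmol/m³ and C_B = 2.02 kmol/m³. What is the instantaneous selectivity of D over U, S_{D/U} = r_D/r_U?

S_{D/U} = r_D/r_U = (k₁·C_A^2·C_B)/(k₂) = (k₁/k₂)·C_A^2·C_B.
= (0.0417×6.240^2×2.020) / (1.50) = 3.280/1.500 = 2.19.

2.19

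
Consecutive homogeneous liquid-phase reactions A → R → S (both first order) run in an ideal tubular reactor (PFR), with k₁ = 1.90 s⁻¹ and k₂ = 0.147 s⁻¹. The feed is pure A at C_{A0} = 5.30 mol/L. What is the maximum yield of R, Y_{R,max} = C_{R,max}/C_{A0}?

0.807

Evaluating C_R at τ_opt = ln(k₂/k₁)/(k₂−k₁) gives C_{R,max}/C_{A0} = (k₁/k₂)^[k₂/(k₂−k₁)].
= (1.90/0.147)^(0.147/(0.147−1.90)) = (12.93)^(-0.08386) = 0.8069.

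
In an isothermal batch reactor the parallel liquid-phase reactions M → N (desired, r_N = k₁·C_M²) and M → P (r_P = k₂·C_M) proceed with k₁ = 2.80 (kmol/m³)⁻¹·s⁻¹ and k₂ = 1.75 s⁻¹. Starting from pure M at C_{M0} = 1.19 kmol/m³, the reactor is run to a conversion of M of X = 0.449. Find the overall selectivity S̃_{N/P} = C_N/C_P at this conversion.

1.45

C_M = C_{M0}(1−X) = 0.6557 kmol/m³.
Along a PFR/batch, dC_P/dC_M = −r_P/(r_N+r_P) = −k₂/(k₂+k₁·C_M).
Integrating from C_{M0} to C_M: C_P = (1.75/2.80)·ln[(1.75+2.80·1.19)/(1.75+2.80·0.656)] = 0.6250·ln(5.082/3.586) = 0.2179 kmol/m³.
Then C_N = (C_{M0}−C_M) − C_P = 0.5343 − 0.2179 = 0.3164 kmol/m³.
S̃_{N/P} = C_N/C_P = 0.3164/0.2179 = 1.45.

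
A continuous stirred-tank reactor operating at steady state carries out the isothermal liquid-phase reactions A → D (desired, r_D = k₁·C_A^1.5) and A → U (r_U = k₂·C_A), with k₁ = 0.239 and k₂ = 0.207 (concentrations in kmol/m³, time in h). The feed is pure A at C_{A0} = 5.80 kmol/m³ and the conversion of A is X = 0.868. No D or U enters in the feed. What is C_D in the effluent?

2.53 kmol/m³

Exit C_A = C_{A0}(1−X) = 5.80×0.132 = 0.7656 kmol/m³.
Rates in a CSTR are evaluated at the outlet concentration: r_D = 0.239×0.7656^1.5 = 0.1601, r_U = 0.207×0.7656 = 0.1585.
Fraction of consumed A going to D: r_D/(r_D+r_U) = 0.5025.
C_D = 0.5025·C_{A0}·X = 0.5025×5.80×0.868 = 2.53 kmol/m³.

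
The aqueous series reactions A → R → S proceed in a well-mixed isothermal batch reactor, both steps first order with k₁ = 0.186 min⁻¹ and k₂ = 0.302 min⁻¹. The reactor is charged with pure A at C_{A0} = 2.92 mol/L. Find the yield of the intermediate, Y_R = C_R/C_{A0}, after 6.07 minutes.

0.262

The intermediate concentration in a first-order A→B→C sequence is C_R = k₁C_{A0}(e^(−k₁t) − e^(−k₂t))/(k₂−k₁).
e^(−k₁t) = e^(−0.186×6.07) = e^(−1.129) = 0.3233; e^(−k₂t) = e^(−1.833) = 0.1599.
C_R = 0.186×2.92/(0.302−0.186) × (0.3233−0.1599) = 4.682×0.1634 = 0.7652 mol/L.
Y_R = C_R/C_{A0} = 0.7652/2.92 = 0.262.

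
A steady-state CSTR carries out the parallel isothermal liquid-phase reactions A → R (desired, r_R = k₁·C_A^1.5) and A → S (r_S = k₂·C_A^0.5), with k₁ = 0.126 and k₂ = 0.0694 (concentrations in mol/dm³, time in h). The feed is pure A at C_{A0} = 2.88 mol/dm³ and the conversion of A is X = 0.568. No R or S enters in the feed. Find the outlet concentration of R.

Exit C_A = C_{A0}(1−X) = 2.88×0.432 = 1.244 mol/dm³.
Rates in a CSTR are evaluated at the outlet concentration: r_R = 0.126×1.244^1.5 = 0.1749, r_S = 0.0694×1.244^0.5 = 0.07741.
Fraction of consumed A going to R: r_R/(r_R+r_S) = 0.6931.
C_R = 0.6931·C_{A0}·X = 0.6931×2.88×0.568 = 1.13 mol/dm³.

1.13 mol/dm³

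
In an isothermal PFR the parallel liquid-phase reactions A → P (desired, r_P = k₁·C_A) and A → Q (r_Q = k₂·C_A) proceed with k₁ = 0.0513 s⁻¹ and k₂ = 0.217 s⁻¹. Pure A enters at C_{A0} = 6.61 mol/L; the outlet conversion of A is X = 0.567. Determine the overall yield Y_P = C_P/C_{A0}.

0.108

C_A = C_{A0}(1−X) = 2.862 mol/L.
Both paths are first order in A, so the instantaneous fraction to P is constant: dC_P/d(−C_A) = k₁/(k₁+k₂) = 0.1912.
C_P = 0.1912·(C_{A0}−C_A) = 0.1912×3.748 = 0.717 mol/L.
Y_P = C_P/C_{A0} = 0.7166/6.61 = 0.108.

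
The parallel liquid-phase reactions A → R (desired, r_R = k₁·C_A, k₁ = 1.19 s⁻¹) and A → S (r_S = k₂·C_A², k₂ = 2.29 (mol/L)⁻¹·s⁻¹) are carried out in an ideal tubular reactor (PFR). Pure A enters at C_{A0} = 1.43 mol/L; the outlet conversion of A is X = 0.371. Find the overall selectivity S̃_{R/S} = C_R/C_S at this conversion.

0.452

C_A = C_{A0}(1−X) = 0.8995 mol/L.
Along a PFR/batch, dC_R/dC_A = −r_R/(r_R+r_S) = −k₁/(k₁+k₂·C_A).
Integrating from C_{A0} to C_A: C_R = (1.19/2.29)·ln[(1.19+2.29·1.43)/(1.19+2.29·0.899)] = 0.5197·ln(4.465/3.250) = 0.1650 mol/L.
C_S = (C_{A0}−C_A)−C_R = 0.3655 mol/L; S̃_{R/S} = 0.1650/0.3655 = 0.452.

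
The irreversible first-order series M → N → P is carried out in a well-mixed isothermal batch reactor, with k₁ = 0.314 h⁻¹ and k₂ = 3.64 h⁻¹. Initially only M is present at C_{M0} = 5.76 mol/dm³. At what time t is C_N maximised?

0.737 h

Setting dC_N/dt = 0 gives t_opt = ln(k₂/k₁)/(k₂−k₁).
= ln(3.64/0.314)/(3.64−0.314) = ln(11.59)/3.326 = 2.450/3.326 = 0.737 h.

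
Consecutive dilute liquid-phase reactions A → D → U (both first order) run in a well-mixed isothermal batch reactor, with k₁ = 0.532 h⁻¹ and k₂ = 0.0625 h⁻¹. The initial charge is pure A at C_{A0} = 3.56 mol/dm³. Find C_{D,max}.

Evaluating C_D at t_opt = ln(k₂/k₁)/(k₂−k₁) gives C_{D,max}/C_{A0} = (k₁/k₂)^[k₂/(k₂−k₁)].
= (0.532/0.0625)^(0.0625/(0.0625−0.532)) = (8.512)^(-0.1331) = 0.7520.
C_{D,max} = 0.7520×3.56 = 2.68 mol/dm³.

2.68 mol/dm³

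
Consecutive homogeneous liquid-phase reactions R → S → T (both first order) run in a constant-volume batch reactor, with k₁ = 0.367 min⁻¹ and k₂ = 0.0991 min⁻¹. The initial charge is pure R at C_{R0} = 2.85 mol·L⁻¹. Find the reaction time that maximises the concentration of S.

The intermediate peaks when r₁ = r₂, i.e. k₁e^(−k₁t) = k₂e^(−k₂t), giving t_opt = ln(k₂/k₁)/(k₂−k₁).
= ln(0.0991/0.367)/(0.0991−0.367) = ln(0.2700)/-0.2679 = -1.309/-0.2679 = 4.89 min.

4.89 min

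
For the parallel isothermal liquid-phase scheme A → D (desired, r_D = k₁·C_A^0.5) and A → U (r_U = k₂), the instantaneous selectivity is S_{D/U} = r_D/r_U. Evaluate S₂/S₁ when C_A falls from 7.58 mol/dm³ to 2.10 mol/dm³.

S_{D/U} = (k₁/k₂)·C_A^0.5, so S₂/S₁ = (C_{A,2}/C_{A,1})^0.5.
= (2.10/7.58)^0.5 = (0.2770)^0.5 = 0.526.
Selectivity toward D falls as C_A falls — high-concentration operation is favoured.

0.526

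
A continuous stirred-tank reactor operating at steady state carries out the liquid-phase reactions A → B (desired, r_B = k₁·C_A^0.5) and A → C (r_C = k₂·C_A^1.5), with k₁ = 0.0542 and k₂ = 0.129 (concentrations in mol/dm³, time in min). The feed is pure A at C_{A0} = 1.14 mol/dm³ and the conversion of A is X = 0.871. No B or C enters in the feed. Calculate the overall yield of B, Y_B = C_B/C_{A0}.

Exit C_A = C_{A0}(1−X) = 1.14×0.129 = 0.1471 mol/dm³.
Rates in a CSTR are evaluated at the outlet concentration: r_B = 0.0542×0.1471^0.5 = 0.02078, r_C = 0.129×0.1471^1.5 = 0.007275.
Fraction of consumed A going to B: r_B/(r_B+r_C) = 0.7407.
C_B = 0.7407·C_{A0}·X = 0.7407×1.14×0.871 = 0.736 mol/dm³; Y_B = C_B/C_{A0} = 0.645.

0.645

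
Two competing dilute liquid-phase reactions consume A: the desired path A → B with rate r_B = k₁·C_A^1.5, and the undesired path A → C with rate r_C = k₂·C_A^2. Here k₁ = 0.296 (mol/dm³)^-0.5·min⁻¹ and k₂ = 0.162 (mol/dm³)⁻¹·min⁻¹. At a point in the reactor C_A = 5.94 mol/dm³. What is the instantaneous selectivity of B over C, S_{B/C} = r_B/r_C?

S_{B/C} = r_B/r_C = (k₁·C_A^1.5)/(k₂·C_A^2) = (k₁/k₂)·C_A^-0.5.
= (0.296×5.940^1.5) / (0.162×5.940^2) = 4.285/5.716 = 0.750.
The undesired path is higher order in A, so low C_A (CSTR or dilute feed) favours B.

0.750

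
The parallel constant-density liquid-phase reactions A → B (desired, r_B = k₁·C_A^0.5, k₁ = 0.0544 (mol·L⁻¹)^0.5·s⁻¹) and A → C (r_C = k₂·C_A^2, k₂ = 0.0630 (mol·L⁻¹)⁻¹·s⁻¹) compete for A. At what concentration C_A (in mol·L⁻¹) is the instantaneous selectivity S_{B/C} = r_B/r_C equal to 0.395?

S_{B/C} = (k₁/k₂)·C_A^-1.5 ⇒ C_A = (S·k₂/k₁)^(1/(-1.5)).
= (0.395×0.0630/0.0544)^(-0.6667) = (0.4574)^(-0.6667) = 1.68 mol·L⁻¹.

1.68 mol·L⁻¹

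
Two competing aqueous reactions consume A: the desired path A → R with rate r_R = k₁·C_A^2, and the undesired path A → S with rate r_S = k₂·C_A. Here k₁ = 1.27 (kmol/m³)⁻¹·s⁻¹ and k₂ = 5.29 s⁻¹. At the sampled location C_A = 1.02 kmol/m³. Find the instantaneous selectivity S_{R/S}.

S_{R/S} = r_R/r_S = (k₁·C_A^2)/(k₂·C_A) = (k₁/k₂)·C_A.
= (1.27×1.020^2) / (5.29×1.020) = 1.321/5.396 = 0.245.
Since the desired path is higher order in A, keeping C_A high (PFR or concentrated feed) favours R.

0.245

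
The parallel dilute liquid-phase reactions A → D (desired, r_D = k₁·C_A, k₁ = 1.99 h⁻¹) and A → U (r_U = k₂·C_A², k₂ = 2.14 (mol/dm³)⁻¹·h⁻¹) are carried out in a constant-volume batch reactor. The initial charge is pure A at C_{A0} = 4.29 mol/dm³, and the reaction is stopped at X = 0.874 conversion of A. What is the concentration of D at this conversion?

1.18 mol/dm³

C_A = C_{A0}(1−X) = 0.5405 mol/dm³.
Along a PFR/batch, dC_D/dC_A = −r_D/(r_D+r_U) = −k₁/(k₁+k₂·C_A).
Integrating from C_{A0} to C_A: C_D = (1.99/2.14)·ln[(1.99+2.14·4.29)/(1.99+2.14·0.541)] = 0.9299·ln(11.17/3.147) = 1.178 mol/dm³.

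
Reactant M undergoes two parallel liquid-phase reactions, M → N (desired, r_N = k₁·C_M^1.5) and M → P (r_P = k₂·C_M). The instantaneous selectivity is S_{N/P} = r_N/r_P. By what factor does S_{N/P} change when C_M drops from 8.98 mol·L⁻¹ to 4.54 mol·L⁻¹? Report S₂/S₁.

S_{N/P} = (k₁/k₂)·C_M^0.5, so S₂/S₁ = (C_{M,2}/C_{M,1})^0.5.
= (4.54/8.98)^0.5 = (0.5056)^0.5 = 0.711.

0.711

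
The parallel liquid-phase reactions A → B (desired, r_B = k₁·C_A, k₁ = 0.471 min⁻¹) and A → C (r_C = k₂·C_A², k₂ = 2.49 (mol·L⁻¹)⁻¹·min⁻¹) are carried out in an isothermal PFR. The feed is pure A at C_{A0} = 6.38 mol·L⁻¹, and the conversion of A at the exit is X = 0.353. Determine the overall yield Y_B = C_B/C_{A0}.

C_A = C_{A0}(1−X) = 4.128 mol·L⁻¹.
Along a PFR/batch, dC_B/dC_A = −r_B/(r_B+r_C) = −k₁/(k₁+k₂·C_A).
Integrating from C_{A0} to C_A: C_B = (0.471/2.49)·ln[(0.471+2.49·6.38)/(0.471+2.49·4.13)] = 0.1892·ln(16.36/10.75) = 0.07941 mol·L⁻¹.
Y_B = C_B/C_{A0} = 0.07941/6.38 = 0.0124.

0.0124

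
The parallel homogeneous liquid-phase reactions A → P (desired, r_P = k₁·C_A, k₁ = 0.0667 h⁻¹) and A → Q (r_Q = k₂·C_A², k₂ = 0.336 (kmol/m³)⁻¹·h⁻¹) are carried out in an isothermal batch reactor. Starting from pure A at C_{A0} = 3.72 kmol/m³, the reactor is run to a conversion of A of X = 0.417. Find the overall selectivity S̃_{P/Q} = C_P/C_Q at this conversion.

C_A = C_{A0}(1−X) = 2.169 kmol/m³.
Along a PFR/batch, dC_P/dC_A = −r_P/(r_P+r_Q) = −k₁/(k₁+k₂·C_A).
Integrating from C_{A0} to C_A: C_P = (0.0667/0.336)·ln[(0.0667+0.336·3.72)/(0.0667+0.336·2.17)] = 0.1985·ln(1.317/0.7954) = 0.1000 kmol/m³.
C_Q = (C_{A0}−C_A)−C_P = 1.451 kmol/m³; S̃_{P/Q} = 0.1000/1.451 = 0.0689.

0.0689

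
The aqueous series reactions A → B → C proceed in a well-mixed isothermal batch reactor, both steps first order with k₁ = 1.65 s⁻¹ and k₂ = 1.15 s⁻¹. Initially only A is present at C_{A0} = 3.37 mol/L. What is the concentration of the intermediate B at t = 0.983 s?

For first-order series with pure A initially, C_B(t) = k₁C_{A0}/(k₂−k₁)·(e^(−k₁t) − e^(−k₂t)).
e^(−k₁t) = e^(−1.65×0.983) = e^(−1.622) = 0.1975; e^(−k₂t) = e^(−1.130) = 0.3229.
C_B = 1.65×3.37/(1.15−1.65) × (0.1975−0.3229) = (-11.12)×(-0.1254) = 1.394 mol/L.

1.39 mol/L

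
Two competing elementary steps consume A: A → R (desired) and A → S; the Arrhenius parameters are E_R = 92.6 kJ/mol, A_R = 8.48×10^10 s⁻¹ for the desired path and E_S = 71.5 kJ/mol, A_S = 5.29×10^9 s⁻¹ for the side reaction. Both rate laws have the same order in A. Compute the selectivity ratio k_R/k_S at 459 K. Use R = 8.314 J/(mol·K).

With equal orders, S_{R/S} = k_R/k_S = (A_R/A_S)·exp[(E_S−E_R)/(RT)].
(E_S−E_R)/(RT) = (71.5−92.6)×10³/(8.314×459) = -21100/3816 = -5.529.
k_R/k_S = (8.48×10^10/5.29×10^9)·exp(-5.529) = 16.03 × 0.003969 = 0.0636.

0.0636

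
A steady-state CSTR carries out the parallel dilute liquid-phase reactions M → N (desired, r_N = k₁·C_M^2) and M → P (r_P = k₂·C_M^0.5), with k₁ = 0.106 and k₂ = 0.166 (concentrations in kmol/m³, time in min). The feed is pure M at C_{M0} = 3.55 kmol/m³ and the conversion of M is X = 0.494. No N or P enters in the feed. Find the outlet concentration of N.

1.06 kmol/m³

Exit C_M = C_{M0}(1−X) = 3.55×0.506 = 1.796 kmol/m³.
A CSTR operates uniformly at the exit composition, giving r_N = 0.3420 and r_P = 0.2225 (each k·C_M^n at C_M = 1.796).
Fraction of consumed M going to N: r_N/(r_N+r_P) = 0.6059.
C_N = 0.6059·C_{M0}·X = 0.6059×3.55×0.494 = 1.06 kmol/m³.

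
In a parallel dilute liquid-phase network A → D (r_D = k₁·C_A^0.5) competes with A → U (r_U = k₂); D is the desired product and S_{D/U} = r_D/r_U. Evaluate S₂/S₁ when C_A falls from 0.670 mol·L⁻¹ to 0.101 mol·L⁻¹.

S_{D/U} = (k₁/k₂)·C_A^0.5, so S₂/S₁ = (C_{A,2}/C_{A,1})^0.5.
= (0.101/0.670)^0.5 = (0.1507)^0.5 = 0.388.

0.388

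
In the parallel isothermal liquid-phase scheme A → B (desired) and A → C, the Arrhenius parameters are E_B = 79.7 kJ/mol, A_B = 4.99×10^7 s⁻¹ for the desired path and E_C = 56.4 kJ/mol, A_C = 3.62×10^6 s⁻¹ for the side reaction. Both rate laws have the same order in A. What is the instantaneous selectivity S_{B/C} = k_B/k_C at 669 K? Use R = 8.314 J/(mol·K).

0.209

Since both paths have the same order in A, the concentration cancels and S_{B/C} = k_B/k_C = (A_B/A_C)·exp[(E_C−E_B)/(RT)].
(E_C−E_B)/(RT) = (56.4−79.7)×10³/(8.314×669) = -23300/5562 = -4.189.
k_B/k_C = (4.99×10^7/3.62×10^6)·exp(-4.189) = 13.78 × 0.01516 = 0.209.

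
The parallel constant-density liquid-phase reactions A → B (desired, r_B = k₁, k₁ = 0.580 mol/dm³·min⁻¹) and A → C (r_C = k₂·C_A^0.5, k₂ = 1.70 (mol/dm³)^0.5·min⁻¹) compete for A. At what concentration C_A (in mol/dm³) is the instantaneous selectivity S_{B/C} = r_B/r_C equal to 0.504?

0.458 mol/dm³

S_{B/C} = (k₁/k₂)·C_A^-0.5 ⇒ C_A = (S·k₂/k₁)^(-2).
= (0.504×1.70/0.580)^(-2) = (1.477)^(-2) = 0.458 mol/dm³.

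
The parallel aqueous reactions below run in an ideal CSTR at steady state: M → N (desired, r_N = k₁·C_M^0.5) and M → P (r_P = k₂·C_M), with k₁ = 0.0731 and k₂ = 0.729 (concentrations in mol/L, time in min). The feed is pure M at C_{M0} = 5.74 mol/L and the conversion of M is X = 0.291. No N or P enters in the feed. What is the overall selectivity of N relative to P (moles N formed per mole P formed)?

Exit C_M = C_{M0}(1−X) = 5.74×0.709 = 4.070 mol/L.
A CSTR operates uniformly at the exit composition, giving r_N = 0.1475 and r_P = 2.967 (each k·C_M^n at C_M = 4.070).
Overall selectivity = C_N/C_P = r_Nτ/(r_Pτ) = r_N/r_P = 0.0497.

0.0497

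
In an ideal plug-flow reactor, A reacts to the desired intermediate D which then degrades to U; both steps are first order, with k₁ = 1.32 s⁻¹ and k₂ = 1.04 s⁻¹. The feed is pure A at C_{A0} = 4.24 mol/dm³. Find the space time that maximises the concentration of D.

For first-order series the maximum of C_D occurs at τ_opt = ln(k₂/k₁)/(k₂−k₁).
= ln(1.04/1.32)/(1.04−1.32) = ln(0.7879)/-0.2800 = -0.2384/-0.2800 = 0.851 s.

0.851 s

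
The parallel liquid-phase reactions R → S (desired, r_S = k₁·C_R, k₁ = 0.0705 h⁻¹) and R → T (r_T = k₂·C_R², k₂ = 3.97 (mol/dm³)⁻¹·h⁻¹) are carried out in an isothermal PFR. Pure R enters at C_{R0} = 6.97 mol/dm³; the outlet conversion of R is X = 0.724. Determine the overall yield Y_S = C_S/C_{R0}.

0.00326

C_R = C_{R0}(1−X) = 1.924 mol/dm³.
Along a PFR/batch, dC_S/dC_R = −r_S/(r_S+r_T) = −k₁/(k₁+k₂·C_R).
Integrating from C_{R0} to C_R: C_S = (0.0705/3.97)·ln[(0.0705+3.97·6.97)/(0.0705+3.97·1.92)] = 0.01776·ln(27.74/7.708) = 0.02274 mol/dm³.
Y_S = C_S/C_{R0} = 0.02274/6.97 = 0.00326.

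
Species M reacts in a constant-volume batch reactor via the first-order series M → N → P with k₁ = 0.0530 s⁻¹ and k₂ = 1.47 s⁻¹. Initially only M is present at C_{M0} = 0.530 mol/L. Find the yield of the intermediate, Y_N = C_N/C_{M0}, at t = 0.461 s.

0.0175

The intermediate concentration in a first-order A→B→C sequence is C_N = k₁C_{M0}(e^(−k₁t) − e^(−k₂t))/(k₂−k₁).
e^(−k₁t) = e^(−0.0530×0.461) = e^(−0.02443) = 0.9759; e^(−k₂t) = e^(−0.6777) = 0.5078.
C_N = 0.0530×0.530/(1.47−0.0530) × (0.9759−0.5078) = 0.01982×0.4681 = 0.009279 mol/L.
Y_N = C_N/C_{M0} = 0.009279/0.530 = 0.0175.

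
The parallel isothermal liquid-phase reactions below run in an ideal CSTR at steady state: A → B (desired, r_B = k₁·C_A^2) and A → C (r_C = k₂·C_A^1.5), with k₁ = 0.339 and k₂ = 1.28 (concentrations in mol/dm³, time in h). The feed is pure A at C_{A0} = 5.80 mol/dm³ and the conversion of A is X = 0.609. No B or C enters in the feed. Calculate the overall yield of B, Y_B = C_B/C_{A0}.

0.174

Exit C_A = C_{A0}(1−X) = 5.80×0.391 = 2.268 mol/dm³.
Rates in a CSTR are evaluated at the outlet concentration: r_B = 0.339×2.268^2 = 1.743, r_C = 1.28×2.268^1.5 = 4.371.
Fraction of consumed A going to B: r_B/(r_B+r_C) = 0.2851.
C_B = 0.2851·C_{A0}·X = 0.2851×5.80×0.609 = 1.01 mol/dm³; Y_B = C_B/C_{A0} = 0.174.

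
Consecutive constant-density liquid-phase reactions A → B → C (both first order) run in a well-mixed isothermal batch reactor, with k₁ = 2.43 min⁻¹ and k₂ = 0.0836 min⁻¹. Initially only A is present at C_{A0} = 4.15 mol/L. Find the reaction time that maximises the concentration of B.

1.44 min

Setting dC_B/dt = 0 gives t_opt = ln(k₂/k₁)/(k₂−k₁).
= ln(0.0836/2.43)/(0.0836−2.43) = ln(0.03440)/-2.346 = -3.370/-2.346 = 1.44 min.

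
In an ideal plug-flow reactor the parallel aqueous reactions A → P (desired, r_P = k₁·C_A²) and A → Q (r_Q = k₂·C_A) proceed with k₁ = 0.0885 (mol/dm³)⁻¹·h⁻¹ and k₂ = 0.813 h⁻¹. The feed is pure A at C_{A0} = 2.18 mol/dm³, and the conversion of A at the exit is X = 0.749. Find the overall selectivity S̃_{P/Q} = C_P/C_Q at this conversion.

0.146

C_A = C_{A0}(1−X) = 0.5472 mol/dm³.
Along a PFR/batch, dC_Q/dC_A = −r_Q/(r_P+r_Q) = −k₂/(k₂+k₁·C_A).
Integrating from C_{A0} to C_A: C_Q = (0.813/0.0885)·ln[(0.813+0.0885·2.18)/(0.813+0.0885·0.547)] = 9.186·ln(1.006/0.8614) = 1.425 mol/dm³.
Then C_P = (C_{A0}−C_A) − C_Q = 1.633 − 1.425 = 0.2082 mol/dm³.
S̃_{P/Q} = C_P/C_Q = 0.2082/1.425 = 0.146.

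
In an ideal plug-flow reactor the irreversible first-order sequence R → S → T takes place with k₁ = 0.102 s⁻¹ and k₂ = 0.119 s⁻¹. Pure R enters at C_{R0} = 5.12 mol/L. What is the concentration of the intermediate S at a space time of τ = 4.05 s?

1.35 mol/L

The intermediate concentration in a first-order A→B→C sequence is C_S = k₁C_{R0}(e^(−k₁τ) − e^(−k₂τ))/(k₂−k₁).
e^(−k₁τ) = e^(−0.102×4.05) = e^(−0.4131) = 0.6616; e^(−k₂τ) = e^(−0.4819) = 0.6176.
C_S = 0.102×5.12/(0.119−0.102) × (0.6616−0.6176) = 30.72×0.04402 = 1.352 mol/L.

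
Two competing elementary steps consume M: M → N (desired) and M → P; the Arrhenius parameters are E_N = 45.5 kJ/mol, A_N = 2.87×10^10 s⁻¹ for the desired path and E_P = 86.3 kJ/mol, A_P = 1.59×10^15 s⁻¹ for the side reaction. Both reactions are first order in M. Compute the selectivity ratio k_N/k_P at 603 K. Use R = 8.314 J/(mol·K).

0.0618

With equal orders, S_{N/P} = k_N/k_P = (A_N/A_P)·exp[(E_P−E_N)/(RT)].
(E_P−E_N)/(RT) = (86.3−45.5)×10³/(8.314×603) = 40800/5013 = 8.138.
k_N/k_P = (2.87×10^10/1.59×10^15)·exp(8.138) = 1.805×10^-5 × 3423 = 0.0618.
Since E_N < E_P, lowering the temperature improves selectivity toward N.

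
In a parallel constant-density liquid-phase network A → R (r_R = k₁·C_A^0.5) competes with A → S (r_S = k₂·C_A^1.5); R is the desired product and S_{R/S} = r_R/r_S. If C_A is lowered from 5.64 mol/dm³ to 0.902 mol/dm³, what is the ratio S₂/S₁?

6.25

S_{R/S} = (k₁/k₂)·C_A⁻¹, so S₂/S₁ = (C_{A,2}/C_{A,1})⁻¹.
= 5.64/0.902 = 6.25.
Selectivity toward R rises as C_A falls — low-concentration operation is favoured.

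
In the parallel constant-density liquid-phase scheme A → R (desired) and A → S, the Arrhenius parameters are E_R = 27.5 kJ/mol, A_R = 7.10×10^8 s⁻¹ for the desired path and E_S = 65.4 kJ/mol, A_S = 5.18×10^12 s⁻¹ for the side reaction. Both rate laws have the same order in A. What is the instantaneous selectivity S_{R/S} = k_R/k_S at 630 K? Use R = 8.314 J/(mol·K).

0.190

k_R/k_S = (A_R/A_S)·exp[−(E_R−E_S)/(RT)] = (A_R/A_S)·exp[(E_S−E_R)/(RT)].
(E_S−E_R)/(RT) = (65.4−27.5)×10³/(8.314×630) = 37900/5238 = 7.236.
k_R/k_S = (7.10×10^8/5.18×10^12)·exp(7.236) = 1.371×10^-4 × 1388 = 0.190.
Since E_R < E_S, lowering the temperature improves selectivity toward R.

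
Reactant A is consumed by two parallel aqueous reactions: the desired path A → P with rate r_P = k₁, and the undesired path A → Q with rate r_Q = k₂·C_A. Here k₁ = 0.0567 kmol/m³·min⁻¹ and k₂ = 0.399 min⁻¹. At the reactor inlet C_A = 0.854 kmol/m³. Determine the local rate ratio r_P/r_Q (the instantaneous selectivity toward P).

S_{P/Q} = r_P/r_Q = (k₁)/(k₂·C_A) = (k₁/k₂)·C_A⁻¹.
= (0.0567) / (0.399×0.8540) = 0.05670/0.3407 = 0.166.
The undesired path is higher order in A, so low C_A (CSTR or dilute feed) favours P.

0.166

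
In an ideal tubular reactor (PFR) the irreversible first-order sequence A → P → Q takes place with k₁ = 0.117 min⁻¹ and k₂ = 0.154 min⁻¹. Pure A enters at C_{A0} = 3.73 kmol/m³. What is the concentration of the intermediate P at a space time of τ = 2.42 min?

For first-order series with pure A initially, C_P(τ) = k₁C_{A0}/(k₂−k₁)·(e^(−k₁τ) − e^(−k₂τ)).
e^(−k₁τ) = e^(−0.117×2.42) = e^(−0.2831) = 0.7534; e^(−k₂τ) = e^(−0.3727) = 0.6889.
C_P = 0.117×3.73/(0.154−0.117) × (0.7534−0.6889) = 11.79×0.06453 = 0.7611 kmol/m³.

0.761 kmol/m³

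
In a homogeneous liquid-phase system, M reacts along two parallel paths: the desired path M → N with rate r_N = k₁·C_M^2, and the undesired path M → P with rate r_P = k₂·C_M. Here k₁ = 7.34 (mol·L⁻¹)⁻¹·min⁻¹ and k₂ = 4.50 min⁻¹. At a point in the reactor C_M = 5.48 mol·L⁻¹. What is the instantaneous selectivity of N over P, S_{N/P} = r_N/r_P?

S_{N/P} = r_N/r_P = (k₁·C_M^2)/(k₂·C_M) = (k₁/k₂)·C_M.
= (7.34×5.480^2) / (4.50×5.480) = 220.4/24.66 = 8.94.

8.94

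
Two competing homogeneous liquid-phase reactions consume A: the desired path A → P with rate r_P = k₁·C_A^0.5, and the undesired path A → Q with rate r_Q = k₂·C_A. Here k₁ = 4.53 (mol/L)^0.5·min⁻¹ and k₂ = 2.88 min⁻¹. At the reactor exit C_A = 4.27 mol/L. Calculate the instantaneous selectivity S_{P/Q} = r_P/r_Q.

0.761

S_{P/Q} = r_P/r_Q = (k₁·C_A^0.5)/(k₂·C_A) = (k₁/k₂)·C_A^-0.5.
= (4.53×4.270^0.5) / (2.88×4.270) = 9.361/12.30 = 0.761.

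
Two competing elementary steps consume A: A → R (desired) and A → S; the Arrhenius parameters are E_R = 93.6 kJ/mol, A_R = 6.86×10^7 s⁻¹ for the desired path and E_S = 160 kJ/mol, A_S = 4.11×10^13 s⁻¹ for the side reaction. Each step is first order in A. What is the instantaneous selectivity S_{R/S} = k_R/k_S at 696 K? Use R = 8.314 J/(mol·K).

k_R/k_S = (A_R/A_S)·exp[−(E_R−E_S)/(RT)] = (A_R/A_S)·exp[(E_S−E_R)/(RT)].
(E_S−E_R)/(RT) = (160−93.6)×10³/(8.314×696) = 66400/5787 = 11.47.
k_R/k_S = (6.86×10^7/4.11×10^13)·exp(11.47) = 1.669×10^-6 × 96269 = 0.161.
Since E_R < E_S, lowering the temperature improves selectivity toward R.

0.161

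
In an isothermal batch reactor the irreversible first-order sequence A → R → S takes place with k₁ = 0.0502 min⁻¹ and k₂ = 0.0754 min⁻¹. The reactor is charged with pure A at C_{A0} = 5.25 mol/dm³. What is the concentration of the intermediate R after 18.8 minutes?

1.54 mol/dm³

For first-order series with pure A initially, C_R(t) = k₁C_{A0}/(k₂−k₁)·(e^(−k₁t) − e^(−k₂t)).
e^(−k₁t) = e^(−0.0502×18.8) = e^(−0.9438) = 0.3892; e^(−k₂t) = e^(−1.418) = 0.2423.
C_R = 0.0502×5.25/(0.0754−0.0502) × (0.3892−0.2423) = 10.46×0.1468 = 1.536 mol/dm³.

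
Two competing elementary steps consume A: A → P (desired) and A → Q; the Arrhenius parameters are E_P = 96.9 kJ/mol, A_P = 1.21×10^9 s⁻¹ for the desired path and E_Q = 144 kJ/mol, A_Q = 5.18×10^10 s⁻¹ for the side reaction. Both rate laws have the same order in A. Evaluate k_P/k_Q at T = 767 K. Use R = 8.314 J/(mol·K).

Since both paths have the same order in A, the concentration cancels and S_{P/Q} = k_P/k_Q = (A_P/A_Q)·exp[(E_Q−E_P)/(RT)].
(E_Q−E_P)/(RT) = (144−96.9)×10³/(8.314×767) = 47100/6377 = 7.386.
k_P/k_Q = (1.21×10^9/5.18×10^10)·exp(7.386) = 0.02336 × 1613 = 37.7.
Since E_P < E_Q, lowering the temperature improves selectivity toward P.

37.7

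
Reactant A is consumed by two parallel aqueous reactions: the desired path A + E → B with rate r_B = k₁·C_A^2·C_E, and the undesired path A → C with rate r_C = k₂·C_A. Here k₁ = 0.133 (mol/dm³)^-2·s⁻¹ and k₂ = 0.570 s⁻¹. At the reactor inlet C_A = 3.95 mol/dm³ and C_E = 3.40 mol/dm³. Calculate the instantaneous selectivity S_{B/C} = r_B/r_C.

S_{B/C} = r_B/r_C = (k₁·C_A^2·C_E)/(k₂·C_A) = (k₁/k₂)·C_A·C_E.
= (0.133×3.950^2×3.400) / (0.570×3.950) = 7.055/2.252 = 3.13.

3.13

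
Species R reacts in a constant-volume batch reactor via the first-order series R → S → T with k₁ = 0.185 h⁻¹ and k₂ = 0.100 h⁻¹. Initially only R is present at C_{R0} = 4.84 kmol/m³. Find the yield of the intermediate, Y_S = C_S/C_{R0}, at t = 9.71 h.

The intermediate concentration in a first-order A→B→C sequence is C_S = k₁C_{R0}(e^(−k₁t) − e^(−k₂t))/(k₂−k₁).
e^(−k₁t) = e^(−0.185×9.71) = e^(−1.796) = 0.1659; e^(−k₂t) = e^(−0.9710) = 0.3787.
C_S = 0.185×4.84/(0.100−0.185) × (0.1659−0.3787) = (-10.53)×(-0.2128) = 2.242 kmol/m³.
Y_S = C_S/C_{R0} = 2.242/4.84 = 0.463.

0.463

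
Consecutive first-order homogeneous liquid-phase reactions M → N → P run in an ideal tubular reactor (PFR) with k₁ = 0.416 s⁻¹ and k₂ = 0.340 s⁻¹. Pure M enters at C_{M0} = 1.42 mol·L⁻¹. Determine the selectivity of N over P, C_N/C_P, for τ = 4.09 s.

For first-order series with pure M initially, C_N(τ) = k₁C_{M0}/(k₂−k₁)·(e^(−k₁τ) − e^(−k₂τ)).
e^(−k₁τ) = e^(−0.416×4.09) = e^(−1.701) = 0.1824; e^(−k₂τ) = e^(−1.391) = 0.2489.
C_N = 0.416×1.42/(0.340−0.416) × (0.1824−0.2489) = (-7.773)×(-0.06651) = 0.5169 mol·L⁻¹.
C_M = C_{M0}e^(−k₁τ) = 0.2590 mol·L⁻¹, so C_P = C_{M0}−C_M−C_N = 0.6440 mol·L⁻¹; C_N/C_P = 0.803.

0.803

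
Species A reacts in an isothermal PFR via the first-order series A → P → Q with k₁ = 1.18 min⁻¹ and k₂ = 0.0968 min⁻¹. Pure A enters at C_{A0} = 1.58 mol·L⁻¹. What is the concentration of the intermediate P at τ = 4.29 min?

The intermediate concentration in a first-order A→B→C sequence is C_P = k₁C_{A0}(e^(−k₁τ) − e^(−k₂τ))/(k₂−k₁).
e^(−k₁τ) = e^(−1.18×4.29) = e^(−5.062) = 0.006332; e^(−k₂τ) = e^(−0.4153) = 0.6602.
C_P = 1.18×1.58/(0.0968−1.18) × (0.006332−0.6602) = (-1.721)×(-0.6538) = 1.125 mol·L⁻¹.

1.13 mol·L⁻¹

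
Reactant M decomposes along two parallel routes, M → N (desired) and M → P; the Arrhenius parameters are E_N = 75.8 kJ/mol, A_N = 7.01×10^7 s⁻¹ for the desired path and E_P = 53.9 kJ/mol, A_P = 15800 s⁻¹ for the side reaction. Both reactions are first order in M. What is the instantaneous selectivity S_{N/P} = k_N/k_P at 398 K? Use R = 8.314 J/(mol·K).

Since both paths have the same order in M, the concentration cancels and S_{N/P} = k_N/k_P = (A_N/A_P)·exp[(E_P−E_N)/(RT)].
(E_P−E_N)/(RT) = (53.9−75.8)×10³/(8.314×398) = -21900/3309 = -6.618.
k_N/k_P = (7.01×10^7/15800)·exp(-6.618) = 4437 × 0.001336 = 5.93.
Since E_N > E_P, raising the temperature improves selectivity toward N.

5.93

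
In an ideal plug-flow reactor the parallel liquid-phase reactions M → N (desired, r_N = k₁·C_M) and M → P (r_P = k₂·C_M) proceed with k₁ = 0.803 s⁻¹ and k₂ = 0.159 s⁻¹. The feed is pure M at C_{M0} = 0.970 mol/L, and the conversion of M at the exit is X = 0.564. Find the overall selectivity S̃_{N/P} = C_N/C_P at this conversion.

5.05

C_M = C_{M0}(1−X) = 0.4229 mol/L.
Both paths are first order in M, so the instantaneous fraction to N is constant: dC_N/d(−C_M) = k₁/(k₁+k₂) = 0.8347.
C_N = 0.8347·(C_{M0}−C_M) = 0.8347×0.5471 = 0.457 mol/L.
C_P = (C_{M0}−C_M)−C_N = 0.09042 mol/L; S̃_{N/P} = 0.4567/0.09042 = 5.05.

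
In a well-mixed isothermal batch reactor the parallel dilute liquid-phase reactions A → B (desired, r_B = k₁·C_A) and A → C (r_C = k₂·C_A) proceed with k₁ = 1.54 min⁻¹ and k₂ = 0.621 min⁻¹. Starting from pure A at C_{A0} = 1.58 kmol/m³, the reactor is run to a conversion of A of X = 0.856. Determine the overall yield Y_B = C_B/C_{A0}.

C_A = C_{A0}(1−X) = 0.2275 kmol/m³.
Both paths are first order in A, so the instantaneous fraction to B is constant: dC_B/d(−C_A) = k₁/(k₁+k₂) = 0.7126.
C_B = 0.7126·(C_{A0}−C_A) = 0.7126×1.352 = 0.964 kmol/m³.
Y_B = C_B/C_{A0} = 0.9638/1.58 = 0.610.

0.610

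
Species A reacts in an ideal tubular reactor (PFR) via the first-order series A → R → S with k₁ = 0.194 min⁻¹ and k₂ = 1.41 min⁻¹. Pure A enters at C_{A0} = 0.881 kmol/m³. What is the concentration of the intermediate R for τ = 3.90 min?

0.0654 kmol/m³

Solving the coupled first-order balances gives C_R(τ) = [k₁/(k₂−k₁)]·C_{A0}·(e^(−k₁τ) − e^(−k₂τ)).
e^(−k₁τ) = e^(−0.194×3.90) = e^(−0.7566) = 0.4693; e^(−k₂τ) = e^(−5.499) = 0.004091.
C_R = 0.194×0.881/(1.41−0.194) × (0.4693−0.004091) = 0.1406×0.4652 = 0.06538 kmol/m³.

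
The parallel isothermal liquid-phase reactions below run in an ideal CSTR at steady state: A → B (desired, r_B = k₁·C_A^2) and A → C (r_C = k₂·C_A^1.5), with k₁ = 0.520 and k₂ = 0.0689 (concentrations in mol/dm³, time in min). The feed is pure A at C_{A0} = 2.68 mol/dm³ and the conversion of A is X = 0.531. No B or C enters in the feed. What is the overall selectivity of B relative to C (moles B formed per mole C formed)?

8.46

Exit C_A = C_{A0}(1−X) = 2.68×0.469 = 1.257 mol/dm³.
In a CSTR the entire volume is at exit conditions, so r_B = 0.520×1.257^2 = 0.8215 and r_C = 0.0689×1.257^1.5 = 0.09709.
Overall selectivity = C_B/C_C = r_Bτ/(r_Cτ) = r_B/r_C = 8.46.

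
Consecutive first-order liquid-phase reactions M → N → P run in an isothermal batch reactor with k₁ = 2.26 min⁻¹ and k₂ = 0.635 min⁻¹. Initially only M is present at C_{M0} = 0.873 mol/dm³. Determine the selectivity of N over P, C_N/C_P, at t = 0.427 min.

6.00

For first-order series with pure M initially, C_N(t) = k₁C_{M0}/(k₂−k₁)·(e^(−k₁t) − e^(−k₂t)).
e^(−k₁t) = e^(−2.26×0.427) = e^(−0.9650) = 0.3810; e^(−k₂t) = e^(−0.2711) = 0.7625.
C_N = 2.26×0.873/(0.635−2.26) × (0.3810−0.7625) = (-1.214)×(-0.3815) = 0.4632 mol/dm³.
C_M = C_{M0}e^(−k₁t) = 0.3326 mol/dm³, so C_P = C_{M0}−C_M−C_N = 0.07718 mol/dm³; C_N/C_P = 6.00.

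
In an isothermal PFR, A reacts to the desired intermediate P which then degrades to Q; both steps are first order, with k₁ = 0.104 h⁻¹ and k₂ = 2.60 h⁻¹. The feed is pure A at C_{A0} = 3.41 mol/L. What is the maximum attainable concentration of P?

0.119 mol/L

At the optimum, C_{P,max}/C_{A0} = (k₁/k₂)^[k₂/(k₂−k₁)].
= (0.104/2.60)^(2.60/(2.60−0.104)) = (0.04000)^(1.042) = 0.03498.
C_{P,max} = 0.03498×3.41 = 0.119 mol/L.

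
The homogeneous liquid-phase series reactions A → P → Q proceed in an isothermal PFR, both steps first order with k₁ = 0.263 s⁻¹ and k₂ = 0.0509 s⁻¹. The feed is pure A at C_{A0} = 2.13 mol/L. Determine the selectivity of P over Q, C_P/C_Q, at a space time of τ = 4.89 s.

6.27

The intermediate concentration in a first-order A→B→C sequence is C_P = k₁C_{A0}(e^(−k₁τ) − e^(−k₂τ))/(k₂−k₁).
e^(−k₁τ) = e^(−0.263×4.89) = e^(−1.286) = 0.2764; e^(−k₂τ) = e^(−0.2489) = 0.7797.
C_P = 0.263×2.13/(0.0509−0.263) × (0.2764−0.7797) = (-2.641)×(-0.5033) = 1.329 mol/L.
C_A = C_{A0}e^(−k₁τ) = 0.5886 mol/L, so C_Q = C_{A0}−C_A−C_P = 0.2121 mol/L; C_P/C_Q = 6.27.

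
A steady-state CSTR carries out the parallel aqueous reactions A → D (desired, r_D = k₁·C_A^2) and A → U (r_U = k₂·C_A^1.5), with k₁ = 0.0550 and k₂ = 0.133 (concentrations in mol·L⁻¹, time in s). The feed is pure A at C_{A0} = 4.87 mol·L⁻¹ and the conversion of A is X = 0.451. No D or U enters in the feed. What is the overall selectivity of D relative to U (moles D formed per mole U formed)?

Exit C_A = C_{A0}(1−X) = 4.87×0.549 = 2.674 mol·L⁻¹.
In a CSTR the entire volume is at exit conditions, so r_D = 0.0550×2.674^2 = 0.3932 and r_U = 0.133×2.674^1.5 = 0.5814.
Overall selectivity = C_D/C_U = r_Dτ/(r_Uτ) = r_D/r_U = 0.676.

0.676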